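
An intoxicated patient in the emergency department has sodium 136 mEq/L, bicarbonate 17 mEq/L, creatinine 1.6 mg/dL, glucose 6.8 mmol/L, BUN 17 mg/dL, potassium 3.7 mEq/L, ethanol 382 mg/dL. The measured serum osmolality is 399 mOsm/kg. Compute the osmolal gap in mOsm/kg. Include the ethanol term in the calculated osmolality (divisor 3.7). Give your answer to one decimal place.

10.9 mOsm/kg

Calculated osmolality = 2·Na + glucose + BUN/2.8 + ethanol/3.7
= 2·136 + 6.8 + 17/2.8 + 382/3.7
= 272 + 6.80 + 6.07 + 103.24
= 388.11 mOsm/kg ≈ 388.1 mOsm/kg
Osmolar gap = measured − calculated = 399 − 388.1 = 10.9 mOsm/kg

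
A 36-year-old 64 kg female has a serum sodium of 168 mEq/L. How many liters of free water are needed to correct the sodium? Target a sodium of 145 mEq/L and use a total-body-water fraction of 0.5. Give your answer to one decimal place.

TBW = 0.5 · 64 = 32 L
Free water deficit = TBW · (Na/145 − 1)
= 32 · (168/145 − 1)
= 32 · 0.1586
= 5.08 L

5.1 L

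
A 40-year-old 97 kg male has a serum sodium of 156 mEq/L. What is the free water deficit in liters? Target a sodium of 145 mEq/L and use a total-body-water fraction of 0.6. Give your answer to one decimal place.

TBW = 0.6 · 97 = 58.2 L
Free water deficit = TBW · (Na/145 − 1)
= 58.2 · (156/145 − 1)
= 58.2 · 0.0759
= 4.42 L

4.4 L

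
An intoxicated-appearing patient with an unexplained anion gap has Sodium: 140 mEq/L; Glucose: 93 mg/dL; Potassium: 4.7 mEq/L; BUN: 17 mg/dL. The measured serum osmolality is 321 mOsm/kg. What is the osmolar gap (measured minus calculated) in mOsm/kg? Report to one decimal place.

29.8 mOsm/kg

Calculated osmolality = 2·Na + glucose/18 + BUN/2.8
= 2·140 + 93/18 + 17/2.8
= 280 + 5.17 + 6.07
= 291.24 mOsm/kg ≈ 291.2 mOsm/kg
Osmolar gap = measured − calculated = 321 − 291.2 = 29.8 mOsm/kg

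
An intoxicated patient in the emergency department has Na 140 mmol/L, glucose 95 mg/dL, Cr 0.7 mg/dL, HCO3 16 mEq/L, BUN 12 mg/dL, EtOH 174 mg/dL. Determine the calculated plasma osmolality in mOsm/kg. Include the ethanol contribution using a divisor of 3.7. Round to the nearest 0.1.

336.6 mOsm/kg

Calculated osmolality = 2·Na + glucose/18 + BUN/2.8 + ethanol/3.7
= 2·140 + 95/18 + 12/2.8 + 174/3.7
= 280 + 5.28 + 4.29 + 47.03
= 336.6 mOsm/kg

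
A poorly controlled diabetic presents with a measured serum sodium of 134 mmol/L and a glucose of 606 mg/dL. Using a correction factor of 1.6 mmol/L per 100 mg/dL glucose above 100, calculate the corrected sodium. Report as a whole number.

Corrected Na = measured Na + 1.6 · (glucose − 100)/100
= 134 + 1.6 · (606 − 100)/100
= 134 + 8.1
= 142.1 mmol/L

142 mmol/L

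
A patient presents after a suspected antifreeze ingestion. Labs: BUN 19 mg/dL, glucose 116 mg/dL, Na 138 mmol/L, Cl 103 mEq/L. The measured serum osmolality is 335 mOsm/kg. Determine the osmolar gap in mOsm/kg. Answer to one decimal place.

45.8 mOsm/kg

Calculated osmolality = 2·Na + glucose/18 + BUN/2.8
= 2·138 + 116/18 + 19/2.8
= 276 + 6.44 + 6.79
= 289.23 mOsm/kg ≈ 289.2 mOsm/kg
Osmolar gap = measured − calculated = 335 − 289.2 = 45.8 mOsm/kg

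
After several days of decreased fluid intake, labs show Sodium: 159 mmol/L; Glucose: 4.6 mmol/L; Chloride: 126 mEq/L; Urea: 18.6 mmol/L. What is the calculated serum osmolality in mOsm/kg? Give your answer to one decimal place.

Calculated osmolality = 2·Na + glucose + urea
= 2·159 + 4.6 + 18.6
= 318 + 4.60 + 18.60
= 341.2 mOsm/kg

341.2 mOsm/kg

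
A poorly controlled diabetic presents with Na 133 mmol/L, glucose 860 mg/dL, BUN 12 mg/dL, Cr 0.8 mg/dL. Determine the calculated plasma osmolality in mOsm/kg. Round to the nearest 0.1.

Calculated osmolality = 2·Na + glucose/18 + BUN/2.8
= 2·133 + 860/18 + 12/2.8
= 266 + 47.78 + 4.29
= 318.07 mOsm/kg

318.1 mOsm/kg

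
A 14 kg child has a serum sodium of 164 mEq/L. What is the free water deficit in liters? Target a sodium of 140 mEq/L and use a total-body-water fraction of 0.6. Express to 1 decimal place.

1.4 L

TBW = 0.6 · 14 = 8.4 L
Free water deficit = TBW · (Na/140 − 1)
= 8.4 · (164/140 − 1)
= 8.4 · 0.1714
= 1.44 L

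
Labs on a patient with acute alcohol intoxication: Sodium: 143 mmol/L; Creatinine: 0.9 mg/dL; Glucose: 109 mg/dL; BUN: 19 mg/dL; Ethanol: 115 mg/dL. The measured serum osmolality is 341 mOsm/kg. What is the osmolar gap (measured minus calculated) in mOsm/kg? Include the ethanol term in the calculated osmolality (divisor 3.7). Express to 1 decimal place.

Calculated osmolality = 2·Na + glucose/18 + BUN/2.8 + ethanol/3.7
= 2·143 + 109/18 + 19/2.8 + 115/3.7
= 286 + 6.06 + 6.79 + 31.08
= 329.93 mOsm/kg ≈ 329.9 mOsm/kg
Osmolar gap = measured − calculated = 341 − 329.9 = 11.1 mOsm/kg

11.1 mOsm/kg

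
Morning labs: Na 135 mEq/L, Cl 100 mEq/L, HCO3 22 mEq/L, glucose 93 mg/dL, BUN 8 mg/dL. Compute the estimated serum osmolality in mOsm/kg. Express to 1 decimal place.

278.0 mOsm/kg

Calculated osmolality = 2·Na + glucose/18 + BUN/2.8
= 2·135 + 93/18 + 8/2.8
= 270 + 5.17 + 2.86
= 278.03 mOsm/kg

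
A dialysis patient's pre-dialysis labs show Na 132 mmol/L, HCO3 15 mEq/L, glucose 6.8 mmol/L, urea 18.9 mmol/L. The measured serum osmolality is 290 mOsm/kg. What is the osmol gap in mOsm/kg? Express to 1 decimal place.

0.3 mOsm/kg

Calculated osmolality = 2·Na + glucose + urea
= 2·132 + 6.8 + 18.9
= 264 + 6.80 + 18.90
= 289.7 mOsm/kg ≈ 289.7 mOsm/kg
Osmolar gap = measured − calculated = 290 − 289.7 = 0.3 mOsm/kg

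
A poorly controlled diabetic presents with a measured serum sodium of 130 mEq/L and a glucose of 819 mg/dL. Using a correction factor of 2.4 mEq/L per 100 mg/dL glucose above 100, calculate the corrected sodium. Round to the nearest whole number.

Corrected Na = measured Na + 2.4 · (glucose − 100)/100
= 130 + 2.4 · (819 − 100)/100
= 130 + 17.3
= 147.3 mEq/L

147 mEq/L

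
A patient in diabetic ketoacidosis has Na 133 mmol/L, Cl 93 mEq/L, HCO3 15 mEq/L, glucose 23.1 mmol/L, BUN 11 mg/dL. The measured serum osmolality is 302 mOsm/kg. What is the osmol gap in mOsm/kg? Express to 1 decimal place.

Calculated osmolality = 2·Na + glucose + BUN/2.8
= 2·133 + 23.1 + 11/2.8
= 266 + 23.10 + 3.93
= 293.03 mOsm/kg ≈ 293.0 mOsm/kg
Osmolar gap = measured − calculated = 302 − 293.0 = 9.0 mOsm/kg

9.0 mOsm/kg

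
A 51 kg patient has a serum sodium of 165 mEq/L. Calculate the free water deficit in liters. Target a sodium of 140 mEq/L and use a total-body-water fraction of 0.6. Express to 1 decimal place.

TBW = 0.6 · 51 = 30.6 L
Free water deficit = TBW · (Na/140 − 1)
= 30.6 · (165/140 − 1)
= 30.6 · 0.1786
= 5.47 L

5.5 L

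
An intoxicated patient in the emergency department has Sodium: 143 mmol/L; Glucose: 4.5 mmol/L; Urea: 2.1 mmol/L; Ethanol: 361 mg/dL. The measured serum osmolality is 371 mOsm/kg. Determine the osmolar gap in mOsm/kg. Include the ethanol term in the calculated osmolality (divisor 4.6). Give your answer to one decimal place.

Calculated osmolality = 2·Na + glucose + urea + ethanol/4.6
= 2·143 + 4.5 + 2.1 + 361/4.6
= 286 + 4.50 + 2.10 + 78.48
= 371.08 mOsm/kg ≈ 371.1 mOsm/kg
Osmolar gap = measured − calculated = 371 − 371.1 = -0.1 mOsm/kg

-0.1 mOsm/kg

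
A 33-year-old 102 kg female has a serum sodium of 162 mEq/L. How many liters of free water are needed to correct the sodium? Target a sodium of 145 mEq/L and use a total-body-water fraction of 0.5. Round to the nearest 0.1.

6.0 L

TBW = 0.5 · 102 = 51 L
Free water deficit = TBW · (Na/145 − 1)
= 51 · (162/145 − 1)
= 51 · 0.1172
= 5.98 L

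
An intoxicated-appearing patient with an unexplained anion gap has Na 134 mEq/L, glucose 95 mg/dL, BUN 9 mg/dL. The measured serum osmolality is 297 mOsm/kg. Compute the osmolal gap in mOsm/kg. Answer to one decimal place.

20.5 mOsm/kg

Calculated osmolality = 2·Na + glucose/18 + BUN/2.8
= 2·134 + 95/18 + 9/2.8
= 268 + 5.28 + 3.21
= 276.49 mOsm/kg ≈ 276.5 mOsm/kg
Osmolar gap = measured − calculated = 297 − 276.5 = 20.5 mOsm/kg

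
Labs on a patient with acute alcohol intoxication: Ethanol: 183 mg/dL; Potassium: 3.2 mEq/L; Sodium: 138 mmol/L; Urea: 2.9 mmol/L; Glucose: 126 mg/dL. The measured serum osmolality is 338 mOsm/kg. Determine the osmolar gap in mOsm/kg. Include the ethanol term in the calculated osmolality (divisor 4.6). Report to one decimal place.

12.3 mOsm/kg

Calculated osmolality = 2·Na + glucose/18 + urea + ethanol/4.6
= 2·138 + 126/18 + 2.9 + 183/4.6
= 276 + 7 + 2.90 + 39.78
= 325.68 mOsm/kg ≈ 325.7 mOsm/kg
Osmolar gap = measured − calculated = 338 − 325.7 = 12.3 mOsm/kg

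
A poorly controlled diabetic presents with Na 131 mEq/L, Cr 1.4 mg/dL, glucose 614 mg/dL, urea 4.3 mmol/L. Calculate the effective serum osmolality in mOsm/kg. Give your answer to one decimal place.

296.1 mOsm/kg

Effective osmolality excludes urea (freely permeant across cell membranes):
2·Na + glucose/18
= 2·131 + 614/18
= 262 + 34.11
= 296.11 mOsm/kg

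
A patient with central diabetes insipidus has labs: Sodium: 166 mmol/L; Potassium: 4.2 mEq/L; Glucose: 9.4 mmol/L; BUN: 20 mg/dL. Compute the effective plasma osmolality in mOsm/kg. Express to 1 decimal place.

341.4 mOsm/kg

Effective osmolality excludes urea (freely permeant across cell membranes):
2·Na + glucose
= 2·166 + 9.4
= 332 + 9.4
= 341.4 mOsm/kg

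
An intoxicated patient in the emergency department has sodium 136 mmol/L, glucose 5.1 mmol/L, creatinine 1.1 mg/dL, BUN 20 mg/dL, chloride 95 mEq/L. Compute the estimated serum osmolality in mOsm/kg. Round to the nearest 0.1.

284.2 mOsm/kg

Calculated osmolality = 2·Na + glucose + BUN/2.8
= 2·136 + 5.1 + 20/2.8
= 272 + 5.10 + 7.14
= 284.24 mOsm/kg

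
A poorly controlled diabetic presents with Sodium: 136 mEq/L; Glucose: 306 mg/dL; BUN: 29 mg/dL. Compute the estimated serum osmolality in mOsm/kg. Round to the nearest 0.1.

Calculated osmolality = 2·Na + glucose/18 + BUN/2.8
= 2·136 + 306/18 + 29/2.8
= 272 + 17 + 10.36
= 299.36 mOsm/kg

299.4 mOsm/kg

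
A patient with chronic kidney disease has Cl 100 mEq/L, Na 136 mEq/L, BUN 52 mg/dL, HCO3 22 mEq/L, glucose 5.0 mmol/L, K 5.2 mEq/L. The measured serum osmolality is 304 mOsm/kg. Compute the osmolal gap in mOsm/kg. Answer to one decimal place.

Calculated osmolality = 2·Na + glucose + BUN/2.8
= 2·136 + 5 + 52/2.8
= 272 + 5 + 18.57
= 295.57 mOsm/kg ≈ 295.6 mOsm/kg
Osmolar gap = measured − calculated = 304 − 295.6 = 8.4 mOsm/kg

8.4 mOsm/kg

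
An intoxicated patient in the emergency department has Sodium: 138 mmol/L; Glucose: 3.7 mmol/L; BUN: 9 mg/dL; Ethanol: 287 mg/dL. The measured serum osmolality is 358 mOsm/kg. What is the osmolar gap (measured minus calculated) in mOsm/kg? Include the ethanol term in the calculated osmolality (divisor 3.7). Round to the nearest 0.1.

-2.5 mOsm/kg

Calculated osmolality = 2·Na + glucose + BUN/2.8 + ethanol/3.7
= 2·138 + 3.7 + 9/2.8 + 287/3.7
= 276 + 3.70 + 3.21 + 77.57
= 360.48 mOsm/kg ≈ 360.5 mOsm/kg
Osmolar gap = measured − calculated = 358 − 360.5 = -2.5 mOsm/kg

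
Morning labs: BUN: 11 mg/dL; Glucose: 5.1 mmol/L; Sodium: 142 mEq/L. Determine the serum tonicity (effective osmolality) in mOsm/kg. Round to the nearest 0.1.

289.1 mOsm/kg

Effective osmolality excludes urea (freely permeant across cell membranes):
2·Na + glucose
= 2·142 + 5.1
= 284 + 5.1
= 289.1 mOsm/kg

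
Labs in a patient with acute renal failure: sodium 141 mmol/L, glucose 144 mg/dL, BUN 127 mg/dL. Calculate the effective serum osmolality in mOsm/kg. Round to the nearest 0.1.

290.0 mOsm/kg

Effective osmolality excludes urea (freely permeant across cell membranes):
2·Na + glucose/18
= 2·141 + 144/18
= 282 + 8
= 290 mOsm/kg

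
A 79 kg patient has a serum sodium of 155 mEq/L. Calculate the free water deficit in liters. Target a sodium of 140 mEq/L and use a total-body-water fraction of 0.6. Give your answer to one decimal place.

5.1 L

TBW = 0.6 · 79 = 47.4 L
Free water deficit = TBW · (Na/140 − 1)
= 47.4 · (155/140 − 1)
= 47.4 · 0.1071
= 5.08 L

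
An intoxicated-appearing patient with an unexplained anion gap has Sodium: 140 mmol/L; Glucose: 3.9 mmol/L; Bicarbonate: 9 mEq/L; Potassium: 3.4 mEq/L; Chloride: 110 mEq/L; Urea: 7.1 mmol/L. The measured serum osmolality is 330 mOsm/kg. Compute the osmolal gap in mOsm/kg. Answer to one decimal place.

Calculated osmolality = 2·Na + glucose + urea
= 2·140 + 3.9 + 7.1
= 280 + 3.90 + 7.10
= 291 mOsm/kg ≈ 291.0 mOsm/kg
Osmolar gap = measured − calculated = 330 − 291.0 = 39.0 mOsm/kg

39.0 mOsm/kg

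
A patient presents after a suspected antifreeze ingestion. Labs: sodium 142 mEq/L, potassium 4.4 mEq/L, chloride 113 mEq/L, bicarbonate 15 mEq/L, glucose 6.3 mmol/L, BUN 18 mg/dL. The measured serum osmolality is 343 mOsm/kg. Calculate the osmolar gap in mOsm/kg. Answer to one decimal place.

Calculated osmolality = 2·Na + glucose + BUN/2.8
= 2·142 + 6.3 + 18/2.8
= 284 + 6.30 + 6.43
= 296.73 mOsm/kg ≈ 296.7 mOsm/kg
Osmolar gap = measured − calculated = 343 − 296.7 = 46.3 mOsm/kg

46.3 mOsm/kg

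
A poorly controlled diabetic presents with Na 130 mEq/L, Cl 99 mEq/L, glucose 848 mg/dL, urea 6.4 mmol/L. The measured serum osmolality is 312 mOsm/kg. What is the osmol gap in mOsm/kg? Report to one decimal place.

-1.5 mOsm/kg

Calculated osmolality = 2·Na + glucose/18 + urea
= 2·130 + 848/18 + 6.4
= 260 + 47.11 + 6.40
= 313.51 mOsm/kg ≈ 313.5 mOsm/kg
Osmolar gap = measured − calculated = 312 − 313.5 = -1.5 mOsm/kg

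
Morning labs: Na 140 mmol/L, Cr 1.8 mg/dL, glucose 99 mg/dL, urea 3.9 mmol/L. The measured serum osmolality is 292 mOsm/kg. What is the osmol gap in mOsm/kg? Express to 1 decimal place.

Calculated osmolality = 2·Na + glucose/18 + urea
= 2·140 + 99/18 + 3.9
= 280 + 5.50 + 3.90
= 289.4 mOsm/kg ≈ 289.4 mOsm/kg
Osmolar gap = measured − calculated = 292 − 289.4 = 2.6 mOsm/kg

2.6 mOsm/kg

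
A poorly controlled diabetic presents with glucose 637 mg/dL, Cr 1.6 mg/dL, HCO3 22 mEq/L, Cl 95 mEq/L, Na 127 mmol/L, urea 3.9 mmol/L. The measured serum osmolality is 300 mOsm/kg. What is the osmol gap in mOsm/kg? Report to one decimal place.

Calculated osmolality = 2·Na + glucose/18 + urea
= 2·127 + 637/18 + 3.9
= 254 + 35.39 + 3.90
= 293.29 mOsm/kg ≈ 293.3 mOsm/kg
Osmolar gap = measured − calculated = 300 − 293.3 = 6.7 mOsm/kg

6.7 mOsm/kg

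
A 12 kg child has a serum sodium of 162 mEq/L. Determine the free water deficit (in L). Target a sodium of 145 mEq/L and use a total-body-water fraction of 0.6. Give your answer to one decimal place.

0.8 L

TBW = 0.6 · 12 = 7.2 L
Free water deficit = TBW · (Na/145 − 1)
= 7.2 · (162/145 − 1)
= 7.2 · 0.1172
= 0.84 L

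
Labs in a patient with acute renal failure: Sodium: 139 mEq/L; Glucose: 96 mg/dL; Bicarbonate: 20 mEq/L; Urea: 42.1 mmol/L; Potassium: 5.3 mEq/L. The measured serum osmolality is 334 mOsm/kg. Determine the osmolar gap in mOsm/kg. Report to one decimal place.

8.6 mOsm/kg

Calculated osmolality = 2·Na + glucose/18 + urea
= 2·139 + 96/18 + 42.1
= 278 + 5.33 + 42.10
= 325.43 mOsm/kg ≈ 325.4 mOsm/kg
Osmolar gap = measured − calculated = 334 − 325.4 = 8.6 mOsm/kg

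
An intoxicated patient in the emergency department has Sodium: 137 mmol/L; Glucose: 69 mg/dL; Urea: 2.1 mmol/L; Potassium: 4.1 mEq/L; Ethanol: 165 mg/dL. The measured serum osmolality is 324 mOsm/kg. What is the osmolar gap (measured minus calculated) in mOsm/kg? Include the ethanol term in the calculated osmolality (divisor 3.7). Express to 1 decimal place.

Calculated osmolality = 2·Na + glucose/18 + urea + ethanol/3.7
= 2·137 + 69/18 + 2.1 + 165/3.7
= 274 + 3.83 + 2.10 + 44.59
= 324.52 mOsm/kg ≈ 324.5 mOsm/kg
Osmolar gap = measured − calculated = 324 − 324.5 = -0.5 mOsm/kg

-0.5 mOsm/kg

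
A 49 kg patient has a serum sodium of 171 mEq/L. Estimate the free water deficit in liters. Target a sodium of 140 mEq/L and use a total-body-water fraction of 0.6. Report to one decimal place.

TBW = 0.6 · 49 = 29.4 L
Free water deficit = TBW · (Na/140 − 1)
= 29.4 · (171/140 − 1)
= 29.4 · 0.2214
= 6.51 L

6.5 L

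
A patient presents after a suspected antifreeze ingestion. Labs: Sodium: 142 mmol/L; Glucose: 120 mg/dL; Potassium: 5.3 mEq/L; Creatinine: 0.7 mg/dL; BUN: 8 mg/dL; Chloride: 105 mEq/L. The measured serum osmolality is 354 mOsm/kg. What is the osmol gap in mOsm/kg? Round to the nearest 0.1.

Calculated osmolality = 2·Na + glucose/18 + BUN/2.8
= 2·142 + 120/18 + 8/2.8
= 284 + 6.67 + 2.86
= 293.53 mOsm/kg ≈ 293.5 mOsm/kg
Osmolar gap = measured − calculated = 354 − 293.5 = 60.5 mOsm/kg

60.5 mOsm/kg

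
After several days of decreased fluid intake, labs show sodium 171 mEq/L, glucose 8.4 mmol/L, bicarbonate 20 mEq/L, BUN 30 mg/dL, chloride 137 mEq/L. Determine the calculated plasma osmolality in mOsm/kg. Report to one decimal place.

Calculated osmolality = 2·Na + glucose + BUN/2.8
= 2·171 + 8.4 + 30/2.8
= 342 + 8.40 + 10.71
= 361.11 mOsm/kg

361.1 mOsm/kg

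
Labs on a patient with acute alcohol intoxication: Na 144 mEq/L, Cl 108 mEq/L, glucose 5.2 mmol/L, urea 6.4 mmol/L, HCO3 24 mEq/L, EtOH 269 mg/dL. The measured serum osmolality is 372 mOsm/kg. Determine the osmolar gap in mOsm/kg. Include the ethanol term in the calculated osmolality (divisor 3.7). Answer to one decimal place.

-0.3 mOsm/kg

Calculated osmolality = 2·Na + glucose + urea + ethanol/3.7
= 2·144 + 5.2 + 6.4 + 269/3.7
= 288 + 5.20 + 6.40 + 72.70
= 372.3 mOsm/kg ≈ 372.3 mOsm/kg
Osmolar gap = measured − calculated = 372 − 372.3 = -0.3 mOsm/kg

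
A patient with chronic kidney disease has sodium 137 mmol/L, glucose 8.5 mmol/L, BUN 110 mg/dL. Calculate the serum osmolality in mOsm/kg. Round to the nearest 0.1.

321.8 mOsm/kg

Calculated osmolality = 2·Na + glucose + BUN/2.8
= 2·137 + 8.5 + 110/2.8
= 274 + 8.50 + 39.29
= 321.79 mOsm/kg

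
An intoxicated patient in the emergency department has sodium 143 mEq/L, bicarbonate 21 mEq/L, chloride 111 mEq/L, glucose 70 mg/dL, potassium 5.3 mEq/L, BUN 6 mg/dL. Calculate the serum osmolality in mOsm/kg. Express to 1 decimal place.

Calculated osmolality = 2·Na + glucose/18 + BUN/2.8
= 2·143 + 70/18 + 6/2.8
= 286 + 3.89 + 2.14
= 292.03 mOsm/kg

292.0 mOsm/kg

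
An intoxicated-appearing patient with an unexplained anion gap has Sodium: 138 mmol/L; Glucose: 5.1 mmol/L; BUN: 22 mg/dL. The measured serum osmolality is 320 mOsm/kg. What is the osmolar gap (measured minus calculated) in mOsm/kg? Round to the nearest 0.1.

31.0 mOsm/kg

Calculated osmolality = 2·Na + glucose + BUN/2.8
= 2·138 + 5.1 + 22/2.8
= 276 + 5.10 + 7.86
= 288.96 mOsm/kg ≈ 289.0 mOsm/kg
Osmolar gap = measured − calculated = 320 − 289.0 = 31.0 mOsm/kg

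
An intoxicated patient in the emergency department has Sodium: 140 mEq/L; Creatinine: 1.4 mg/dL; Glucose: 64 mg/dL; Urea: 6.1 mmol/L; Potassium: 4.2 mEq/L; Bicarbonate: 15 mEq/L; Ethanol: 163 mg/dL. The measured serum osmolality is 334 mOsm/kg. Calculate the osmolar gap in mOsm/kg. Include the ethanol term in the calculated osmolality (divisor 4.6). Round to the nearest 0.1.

8.9 mOsm/kg

Calculated osmolality = 2·Na + glucose/18 + urea + ethanol/4.6
= 2·140 + 64/18 + 6.1 + 163/4.6
= 280 + 3.56 + 6.10 + 35.43
= 325.09 mOsm/kg ≈ 325.1 mOsm/kg
Osmolar gap = measured − calculated = 334 − 325.1 = 8.9 mOsm/kg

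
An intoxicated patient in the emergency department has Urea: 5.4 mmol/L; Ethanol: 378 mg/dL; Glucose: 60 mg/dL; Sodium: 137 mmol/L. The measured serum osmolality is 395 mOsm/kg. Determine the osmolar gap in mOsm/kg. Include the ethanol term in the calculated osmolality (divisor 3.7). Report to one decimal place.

Calculated osmolality = 2·Na + glucose/18 + urea + ethanol/3.7
= 2·137 + 60/18 + 5.4 + 378/3.7
= 274 + 3.33 + 5.40 + 102.16
= 384.89 mOsm/kg ≈ 384.9 mOsm/kg
Osmolar gap = measured − calculated = 395 − 384.9 = 10.1 mOsm/kg

10.1 mOsm/kg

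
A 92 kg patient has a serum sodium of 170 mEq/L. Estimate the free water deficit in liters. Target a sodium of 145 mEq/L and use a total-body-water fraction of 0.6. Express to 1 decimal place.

TBW = 0.6 · 92 = 55.2 L
Free water deficit = TBW · (Na/145 − 1)
= 55.2 · (170/145 − 1)
= 55.2 · 0.1724
= 9.52 L

9.5 L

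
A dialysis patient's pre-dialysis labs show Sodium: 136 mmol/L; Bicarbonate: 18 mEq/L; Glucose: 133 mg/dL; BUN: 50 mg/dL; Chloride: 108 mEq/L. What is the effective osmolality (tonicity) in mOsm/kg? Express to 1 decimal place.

279.4 mOsm/kg

Effective osmolality excludes urea (freely permeant across cell membranes):
2·Na + glucose/18
= 2·136 + 133/18
= 272 + 7.39
= 279.39 mOsm/kg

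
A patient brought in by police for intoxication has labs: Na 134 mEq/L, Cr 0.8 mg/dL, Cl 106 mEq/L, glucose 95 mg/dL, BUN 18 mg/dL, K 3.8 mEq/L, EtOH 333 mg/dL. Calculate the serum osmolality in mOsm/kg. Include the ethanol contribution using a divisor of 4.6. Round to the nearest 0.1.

352.1 mOsm/kg

Calculated osmolality = 2·Na + glucose/18 + BUN/2.8 + ethanol/4.6
= 2·134 + 95/18 + 18/2.8 + 333/4.6
= 268 + 5.28 + 6.43 + 72.39
= 352.1 mOsm/kg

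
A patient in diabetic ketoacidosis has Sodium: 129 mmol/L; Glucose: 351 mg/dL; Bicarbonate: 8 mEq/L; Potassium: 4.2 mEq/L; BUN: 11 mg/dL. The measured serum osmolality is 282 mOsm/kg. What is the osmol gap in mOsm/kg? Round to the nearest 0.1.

0.6 mOsm/kg

Calculated osmolality = 2·Na + glucose/18 + BUN/2.8
= 2·129 + 351/18 + 11/2.8
= 258 + 19.50 + 3.93
= 281.43 mOsm/kg ≈ 281.4 mOsm/kg
Osmolar gap = measured − calculated = 282 − 281.4 = 0.6 mOsm/kg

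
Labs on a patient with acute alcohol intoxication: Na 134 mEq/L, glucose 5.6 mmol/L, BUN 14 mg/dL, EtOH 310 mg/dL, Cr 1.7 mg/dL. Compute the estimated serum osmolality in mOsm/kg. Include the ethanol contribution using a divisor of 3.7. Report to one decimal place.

362.4 mOsm/kg

Calculated osmolality = 2·Na + glucose + BUN/2.8 + ethanol/3.7
= 2·134 + 5.6 + 14/2.8 + 310/3.7
= 268 + 5.60 + 5 + 83.78
= 362.38 mOsm/kg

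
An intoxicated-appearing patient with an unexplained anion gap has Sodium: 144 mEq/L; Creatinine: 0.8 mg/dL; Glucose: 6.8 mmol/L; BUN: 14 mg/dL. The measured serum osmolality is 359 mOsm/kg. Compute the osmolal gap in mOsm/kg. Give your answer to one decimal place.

59.2 mOsm/kg

Calculated osmolality = 2·Na + glucose + BUN/2.8
= 2·144 + 6.8 + 14/2.8
= 288 + 6.80 + 5
= 299.8 mOsm/kg ≈ 299.8 mOsm/kg
Osmolar gap = measured − calculated = 359 − 299.8 = 59.2 mOsm/kg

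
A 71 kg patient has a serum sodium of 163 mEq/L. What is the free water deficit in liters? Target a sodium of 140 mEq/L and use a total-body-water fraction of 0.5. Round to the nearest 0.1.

5.8 L

TBW = 0.5 · 71 = 35.5 L
Free water deficit = TBW · (Na/140 − 1)
= 35.5 · (163/140 − 1)
= 35.5 · 0.1643
= 5.83 L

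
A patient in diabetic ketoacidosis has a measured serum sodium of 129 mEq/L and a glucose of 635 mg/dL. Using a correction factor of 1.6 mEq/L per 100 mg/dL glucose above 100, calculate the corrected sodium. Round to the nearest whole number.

138 mEq/L

Corrected Na = measured Na + 1.6 · (glucose − 100)/100
= 129 + 1.6 · (635 − 100)/100
= 129 + 8.6
= 137.6 mEq/L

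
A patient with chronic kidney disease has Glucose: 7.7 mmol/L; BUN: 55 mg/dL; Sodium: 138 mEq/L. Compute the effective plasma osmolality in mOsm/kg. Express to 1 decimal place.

Effective osmolality excludes urea (freely permeant across cell membranes):
2·Na + glucose
= 2·138 + 7.7
= 276 + 7.7
= 283.7 mOsm/kg

283.7 mOsm/kg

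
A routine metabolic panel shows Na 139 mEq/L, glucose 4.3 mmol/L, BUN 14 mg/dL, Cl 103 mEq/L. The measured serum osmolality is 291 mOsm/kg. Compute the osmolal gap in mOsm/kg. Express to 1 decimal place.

3.7 mOsm/kg

Calculated osmolality = 2·Na + glucose + BUN/2.8
= 2·139 + 4.3 + 14/2.8
= 278 + 4.30 + 5
= 287.3 mOsm/kg ≈ 287.3 mOsm/kg
Osmolar gap = measured − calculated = 291 − 287.3 = 3.7 mOsm/kg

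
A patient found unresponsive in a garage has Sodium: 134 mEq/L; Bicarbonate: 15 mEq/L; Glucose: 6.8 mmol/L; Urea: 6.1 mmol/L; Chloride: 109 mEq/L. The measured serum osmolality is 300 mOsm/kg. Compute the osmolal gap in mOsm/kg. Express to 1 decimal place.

19.1 mOsm/kg

Calculated osmolality = 2·Na + glucose + urea
= 2·134 + 6.8 + 6.1
= 268 + 6.80 + 6.10
= 280.9 mOsm/kg ≈ 280.9 mOsm/kg
Osmolar gap = measured − calculated = 300 − 280.9 = 19.1 mOsm/kg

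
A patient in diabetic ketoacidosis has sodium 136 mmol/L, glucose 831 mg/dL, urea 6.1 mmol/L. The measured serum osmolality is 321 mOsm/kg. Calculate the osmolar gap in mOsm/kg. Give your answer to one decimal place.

Calculated osmolality = 2·Na + glucose/18 + urea
= 2·136 + 831/18 + 6.1
= 272 + 46.17 + 6.10
= 324.27 mOsm/kg ≈ 324.3 mOsm/kg
Osmolar gap = measured − calculated = 321 − 324.3 = -3.3 mOsm/kg

-3.3 mOsm/kg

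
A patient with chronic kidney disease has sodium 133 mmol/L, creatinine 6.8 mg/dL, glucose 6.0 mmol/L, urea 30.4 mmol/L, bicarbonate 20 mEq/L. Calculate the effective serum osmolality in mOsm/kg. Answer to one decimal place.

Effective osmolality excludes urea (freely permeant across cell membranes):
2·Na + glucose
= 2·133 + 6
= 266 + 6
= 272 mOsm/kg

272.0 mOsm/kg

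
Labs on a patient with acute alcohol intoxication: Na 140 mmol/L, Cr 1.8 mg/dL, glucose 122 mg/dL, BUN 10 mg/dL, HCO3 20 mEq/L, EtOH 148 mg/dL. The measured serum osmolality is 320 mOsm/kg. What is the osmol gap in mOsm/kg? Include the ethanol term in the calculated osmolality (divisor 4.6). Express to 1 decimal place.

Calculated osmolality = 2·Na + glucose/18 + BUN/2.8 + ethanol/4.6
= 2·140 + 122/18 + 10/2.8 + 148/4.6
= 280 + 6.78 + 3.57 + 32.17
= 322.52 mOsm/kg ≈ 322.5 mOsm/kg
Osmolar gap = measured − calculated = 320 − 322.5 = -2.5 mOsm/kg

-2.5 mOsm/kg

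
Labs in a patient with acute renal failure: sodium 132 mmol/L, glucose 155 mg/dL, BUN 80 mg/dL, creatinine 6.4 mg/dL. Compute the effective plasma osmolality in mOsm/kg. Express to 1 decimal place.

Effective osmolality excludes urea (freely permeant across cell membranes):
2·Na + glucose/18
= 2·132 + 155/18
= 264 + 8.61
= 272.61 mOsm/kg

272.6 mOsm/kg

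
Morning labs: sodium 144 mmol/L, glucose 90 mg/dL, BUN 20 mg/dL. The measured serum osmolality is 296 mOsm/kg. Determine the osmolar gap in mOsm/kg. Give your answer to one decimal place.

-4.1 mOsm/kg

Calculated osmolality = 2·Na + glucose/18 + BUN/2.8
= 2·144 + 90/18 + 20/2.8
= 288 + 5 + 7.14
= 300.14 mOsm/kg ≈ 300.1 mOsm/kg
Osmolar gap = measured − calculated = 296 − 300.1 = -4.1 mOsm/kg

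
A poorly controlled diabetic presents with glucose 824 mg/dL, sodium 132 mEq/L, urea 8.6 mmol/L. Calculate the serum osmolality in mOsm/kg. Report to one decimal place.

318.4 mOsm/kg

Calculated osmolality = 2·Na + glucose/18 + urea
= 2·132 + 824/18 + 8.6
= 264 + 45.78 + 8.60
= 318.38 mOsm/kg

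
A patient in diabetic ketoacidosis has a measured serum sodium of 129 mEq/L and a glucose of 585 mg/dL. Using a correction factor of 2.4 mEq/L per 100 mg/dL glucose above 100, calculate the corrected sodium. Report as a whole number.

Corrected Na = measured Na + 2.4 · (glucose − 100)/100
= 129 + 2.4 · (585 − 100)/100
= 129 + 11.6
= 140.6 mEq/L

141 mEq/L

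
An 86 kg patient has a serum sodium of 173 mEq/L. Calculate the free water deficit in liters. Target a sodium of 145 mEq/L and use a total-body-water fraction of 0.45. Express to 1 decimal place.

7.5 L

TBW = 0.45 · 86 = 38.7 L
Free water deficit = TBW · (Na/145 − 1)
= 38.7 · (173/145 − 1)
= 38.7 · 0.1931
= 7.47 L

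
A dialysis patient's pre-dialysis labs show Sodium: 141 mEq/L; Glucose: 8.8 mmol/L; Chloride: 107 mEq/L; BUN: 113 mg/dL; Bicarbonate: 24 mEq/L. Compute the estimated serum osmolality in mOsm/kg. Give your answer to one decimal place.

Calculated osmolality = 2·Na + glucose + BUN/2.8
= 2·141 + 8.8 + 113/2.8
= 282 + 8.80 + 40.36
= 331.16 mOsm/kg

331.2 mOsm/kg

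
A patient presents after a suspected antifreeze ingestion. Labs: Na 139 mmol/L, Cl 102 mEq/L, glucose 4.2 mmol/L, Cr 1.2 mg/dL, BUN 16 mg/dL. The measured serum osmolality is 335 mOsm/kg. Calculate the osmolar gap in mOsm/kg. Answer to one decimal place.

Calculated osmolality = 2·Na + glucose + BUN/2.8
= 2·139 + 4.2 + 16/2.8
= 278 + 4.20 + 5.71
= 287.91 mOsm/kg ≈ 287.9 mOsm/kg
Osmolar gap = measured − calculated = 335 − 287.9 = 47.1 mOsm/kg

47.1 mOsm/kg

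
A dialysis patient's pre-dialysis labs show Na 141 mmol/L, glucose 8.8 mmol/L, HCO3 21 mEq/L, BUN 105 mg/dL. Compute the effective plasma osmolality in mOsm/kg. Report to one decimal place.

290.8 mOsm/kg

Effective osmolality excludes urea (freely permeant across cell membranes):
2·Na + glucose
= 2·141 + 8.8
= 282 + 8.8
= 290.8 mOsm/kg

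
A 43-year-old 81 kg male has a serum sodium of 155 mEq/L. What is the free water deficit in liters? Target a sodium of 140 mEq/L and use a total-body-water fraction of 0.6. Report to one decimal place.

5.2 L

TBW = 0.6 · 81 = 48.6 L
Free water deficit = TBW · (Na/140 − 1)
= 48.6 · (155/140 − 1)
= 48.6 · 0.1071
= 5.21 L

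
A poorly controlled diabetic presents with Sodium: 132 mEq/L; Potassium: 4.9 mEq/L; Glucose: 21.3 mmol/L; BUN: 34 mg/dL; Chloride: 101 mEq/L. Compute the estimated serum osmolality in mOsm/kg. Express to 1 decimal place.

Calculated osmolality = 2·Na + glucose + BUN/2.8
= 2·132 + 21.3 + 34/2.8
= 264 + 21.30 + 12.14
= 297.44 mOsm/kg

297.4 mOsm/kg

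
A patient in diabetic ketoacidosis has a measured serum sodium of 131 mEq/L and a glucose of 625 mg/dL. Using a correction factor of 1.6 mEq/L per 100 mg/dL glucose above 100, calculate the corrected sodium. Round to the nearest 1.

Corrected Na = measured Na + 1.6 · (glucose − 100)/100
= 131 + 1.6 · (625 − 100)/100
= 131 + 8.4
= 139.4 mEq/L

139 mEq/L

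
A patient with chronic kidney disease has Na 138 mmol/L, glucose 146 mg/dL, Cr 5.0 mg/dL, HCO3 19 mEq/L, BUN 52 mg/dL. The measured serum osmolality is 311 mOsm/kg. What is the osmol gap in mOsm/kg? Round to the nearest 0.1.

Calculated osmolality = 2·Na + glucose/18 + BUN/2.8
= 2·138 + 146/18 + 52/2.8
= 276 + 8.11 + 18.57
= 302.68 mOsm/kg ≈ 302.7 mOsm/kg
Osmolar gap = measured − calculated = 311 − 302.7 = 8.3 mOsm/kg

8.3 mOsm/kg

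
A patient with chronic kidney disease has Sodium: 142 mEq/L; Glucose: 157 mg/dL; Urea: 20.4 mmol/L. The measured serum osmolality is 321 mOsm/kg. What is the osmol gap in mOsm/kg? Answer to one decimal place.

Calculated osmolality = 2·Na + glucose/18 + urea
= 2·142 + 157/18 + 20.4
= 284 + 8.72 + 20.40
= 313.12 mOsm/kg ≈ 313.1 mOsm/kg
Osmolar gap = measured − calculated = 321 − 313.1 = 7.9 mOsm/kg

7.9 mOsm/kg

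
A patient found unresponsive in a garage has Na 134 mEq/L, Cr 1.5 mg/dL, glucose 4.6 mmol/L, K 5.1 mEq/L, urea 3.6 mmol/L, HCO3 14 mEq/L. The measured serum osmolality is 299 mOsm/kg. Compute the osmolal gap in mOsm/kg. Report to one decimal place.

22.8 mOsm/kg

Calculated osmolality = 2·Na + glucose + urea
= 2·134 + 4.6 + 3.6
= 268 + 4.60 + 3.60
= 276.2 mOsm/kg ≈ 276.2 mOsm/kg
Osmolar gap = measured − calculated = 299 − 276.2 = 22.8 mOsm/kg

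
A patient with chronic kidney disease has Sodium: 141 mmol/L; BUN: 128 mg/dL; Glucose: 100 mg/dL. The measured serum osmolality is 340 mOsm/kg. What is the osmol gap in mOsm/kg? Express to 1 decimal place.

Calculated osmolality = 2·Na + glucose/18 + BUN/2.8
= 2·141 + 100/18 + 128/2.8
= 282 + 5.56 + 45.71
= 333.27 mOsm/kg ≈ 333.3 mOsm/kg
Osmolar gap = measured − calculated = 340 − 333.3 = 6.7 mOsm/kg

6.7 mOsm/kg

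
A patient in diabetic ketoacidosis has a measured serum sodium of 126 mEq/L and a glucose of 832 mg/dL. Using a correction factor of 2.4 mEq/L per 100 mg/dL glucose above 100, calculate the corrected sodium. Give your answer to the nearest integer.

144 mEq/L

Corrected Na = measured Na + 2.4 · (glucose − 100)/100
= 126 + 2.4 · (832 − 100)/100
= 126 + 17.6
= 143.6 mEq/L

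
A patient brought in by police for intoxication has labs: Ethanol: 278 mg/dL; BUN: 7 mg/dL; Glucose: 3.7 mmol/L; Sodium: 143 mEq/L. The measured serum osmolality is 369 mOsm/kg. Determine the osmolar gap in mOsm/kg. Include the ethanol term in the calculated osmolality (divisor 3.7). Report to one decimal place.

Calculated osmolality = 2·Na + glucose + BUN/2.8 + ethanol/3.7
= 2·143 + 3.7 + 7/2.8 + 278/3.7
= 286 + 3.70 + 2.50 + 75.14
= 367.34 mOsm/kg ≈ 367.3 mOsm/kg
Osmolar gap = measured − calculated = 369 − 367.3 = 1.7 mOsm/kg

1.7 mOsm/kg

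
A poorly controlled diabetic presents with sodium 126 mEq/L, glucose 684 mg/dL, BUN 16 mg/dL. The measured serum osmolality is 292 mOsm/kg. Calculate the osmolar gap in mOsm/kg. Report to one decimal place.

-3.7 mOsm/kg

Calculated osmolality = 2·Na + glucose/18 + BUN/2.8
= 2·126 + 684/18 + 16/2.8
= 252 + 38 + 5.71
= 295.71 mOsm/kg ≈ 295.7 mOsm/kg
Osmolar gap = measured − calculated = 292 − 295.7 = -3.7 mOsm/kg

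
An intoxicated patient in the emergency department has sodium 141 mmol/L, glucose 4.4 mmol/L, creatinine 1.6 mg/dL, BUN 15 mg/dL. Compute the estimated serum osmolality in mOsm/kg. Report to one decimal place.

Calculated osmolality = 2·Na + glucose + BUN/2.8
= 2·141 + 4.4 + 15/2.8
= 282 + 4.40 + 5.36
= 291.76 mOsm/kg

291.8 mOsm/kg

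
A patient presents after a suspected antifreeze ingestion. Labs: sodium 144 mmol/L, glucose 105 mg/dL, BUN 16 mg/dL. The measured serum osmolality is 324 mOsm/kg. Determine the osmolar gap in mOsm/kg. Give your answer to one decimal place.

Calculated osmolality = 2·Na + glucose/18 + BUN/2.8
= 2·144 + 105/18 + 16/2.8
= 288 + 5.83 + 5.71
= 299.54 mOsm/kg ≈ 299.5 mOsm/kg
Osmolar gap = measured − calculated = 324 − 299.5 = 24.5 mOsm/kg

24.5 mOsm/kg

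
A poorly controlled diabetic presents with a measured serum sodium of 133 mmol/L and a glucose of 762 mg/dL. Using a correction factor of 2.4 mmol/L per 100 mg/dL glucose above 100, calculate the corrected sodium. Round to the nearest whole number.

Corrected Na = measured Na + 2.4 · (glucose − 100)/100
= 133 + 2.4 · (762 − 100)/100
= 133 + 15.9
= 148.9 mmol/L

149 mmol/L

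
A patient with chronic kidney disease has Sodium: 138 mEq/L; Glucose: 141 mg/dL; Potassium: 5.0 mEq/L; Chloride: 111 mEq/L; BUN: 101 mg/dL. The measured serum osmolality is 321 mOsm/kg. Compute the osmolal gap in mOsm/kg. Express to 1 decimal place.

1.1 mOsm/kg

Calculated osmolality = 2·Na + glucose/18 + BUN/2.8
= 2·138 + 141/18 + 101/2.8
= 276 + 7.83 + 36.07
= 319.9 mOsm/kg ≈ 319.9 mOsm/kg
Osmolar gap = measured − calculated = 321 − 319.9 = 1.1 mOsm/kg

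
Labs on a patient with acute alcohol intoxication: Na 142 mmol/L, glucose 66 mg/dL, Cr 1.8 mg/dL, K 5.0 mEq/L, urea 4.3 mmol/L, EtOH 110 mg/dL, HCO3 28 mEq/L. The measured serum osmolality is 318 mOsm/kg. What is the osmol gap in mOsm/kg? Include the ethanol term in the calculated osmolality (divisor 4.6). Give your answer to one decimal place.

Calculated osmolality = 2·Na + glucose/18 + urea + ethanol/4.6
= 2·142 + 66/18 + 4.3 + 110/4.6
= 284 + 3.67 + 4.30 + 23.91
= 315.88 mOsm/kg ≈ 315.9 mOsm/kg
Osmolar gap = measured − calculated = 318 − 315.9 = 2.1 mOsm/kg

2.1 mOsm/kg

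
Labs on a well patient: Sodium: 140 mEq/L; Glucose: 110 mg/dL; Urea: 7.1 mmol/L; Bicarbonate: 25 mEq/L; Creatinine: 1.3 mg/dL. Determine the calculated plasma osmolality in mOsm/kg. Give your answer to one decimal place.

293.2 mOsm/kg

Calculated osmolality = 2·Na + glucose/18 + urea
= 2·140 + 110/18 + 7.1
= 280 + 6.11 + 7.10
= 293.21 mOsm/kg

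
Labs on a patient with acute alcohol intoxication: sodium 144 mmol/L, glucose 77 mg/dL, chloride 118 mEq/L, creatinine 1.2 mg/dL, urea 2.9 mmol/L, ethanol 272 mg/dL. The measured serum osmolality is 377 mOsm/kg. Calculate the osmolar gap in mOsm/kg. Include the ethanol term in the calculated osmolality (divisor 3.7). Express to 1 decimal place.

8.3 mOsm/kg

Calculated osmolality = 2·Na + glucose/18 + urea + ethanol/3.7
= 2·144 + 77/18 + 2.9 + 272/3.7
= 288 + 4.28 + 2.90 + 73.51
= 368.69 mOsm/kg ≈ 368.7 mOsm/kg
Osmolar gap = measured − calculated = 377 − 368.7 = 8.3 mOsm/kg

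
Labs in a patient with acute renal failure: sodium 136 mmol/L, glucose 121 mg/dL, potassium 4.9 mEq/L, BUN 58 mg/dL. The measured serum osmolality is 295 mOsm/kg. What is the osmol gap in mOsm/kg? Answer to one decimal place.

-4.4 mOsm/kg

Calculated osmolality = 2·Na + glucose/18 + BUN/2.8
= 2·136 + 121/18 + 58/2.8
= 272 + 6.72 + 20.71
= 299.43 mOsm/kg ≈ 299.4 mOsm/kg
Osmolar gap = measured − calculated = 295 − 299.4 = -4.4 mOsm/kg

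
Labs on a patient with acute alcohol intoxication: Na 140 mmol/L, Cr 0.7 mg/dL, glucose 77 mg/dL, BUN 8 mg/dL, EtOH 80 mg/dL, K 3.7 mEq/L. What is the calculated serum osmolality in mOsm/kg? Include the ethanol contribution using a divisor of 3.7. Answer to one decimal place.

308.8 mOsm/kg

Calculated osmolality = 2·Na + glucose/18 + BUN/2.8 + ethanol/3.7
= 2·140 + 77/18 + 8/2.8 + 80/3.7
= 280 + 4.28 + 2.86 + 21.62
= 308.76 mOsm/kg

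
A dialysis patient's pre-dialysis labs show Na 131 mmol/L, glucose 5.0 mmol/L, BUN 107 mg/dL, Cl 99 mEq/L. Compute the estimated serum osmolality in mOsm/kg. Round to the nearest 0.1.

305.2 mOsm/kg

Calculated osmolality = 2·Na + glucose + BUN/2.8
= 2·131 + 5 + 107/2.8
= 262 + 5 + 38.21
= 305.21 mOsm/kg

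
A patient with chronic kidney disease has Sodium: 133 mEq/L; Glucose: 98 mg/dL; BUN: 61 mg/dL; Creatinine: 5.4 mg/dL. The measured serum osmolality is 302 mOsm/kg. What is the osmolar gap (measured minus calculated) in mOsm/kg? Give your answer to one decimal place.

8.8 mOsm/kg

Calculated osmolality = 2·Na + glucose/18 + BUN/2.8
= 2·133 + 98/18 + 61/2.8
= 266 + 5.44 + 21.79
= 293.23 mOsm/kg ≈ 293.2 mOsm/kg
Osmolar gap = measured − calculated = 302 − 293.2 = 8.8 mOsm/kg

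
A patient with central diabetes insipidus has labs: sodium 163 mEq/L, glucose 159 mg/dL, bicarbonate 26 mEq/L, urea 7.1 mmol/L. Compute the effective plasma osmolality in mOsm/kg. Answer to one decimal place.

Effective osmolality excludes urea (freely permeant across cell membranes):
2·Na + glucose/18
= 2·163 + 159/18
= 326 + 8.83
= 334.83 mOsm/kg

334.8 mOsm/kg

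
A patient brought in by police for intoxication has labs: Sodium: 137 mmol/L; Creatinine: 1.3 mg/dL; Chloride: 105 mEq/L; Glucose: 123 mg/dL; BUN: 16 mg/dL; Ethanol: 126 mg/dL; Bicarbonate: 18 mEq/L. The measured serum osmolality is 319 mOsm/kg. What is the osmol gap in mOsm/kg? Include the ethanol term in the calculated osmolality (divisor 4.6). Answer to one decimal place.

5.1 mOsm/kg

Calculated osmolality = 2·Na + glucose/18 + BUN/2.8 + ethanol/4.6
= 2·137 + 123/18 + 16/2.8 + 126/4.6
= 274 + 6.83 + 5.71 + 27.39
= 313.93 mOsm/kg ≈ 313.9 mOsm/kg
Osmolar gap = measured − calculated = 319 − 313.9 = 5.1 mOsm/kg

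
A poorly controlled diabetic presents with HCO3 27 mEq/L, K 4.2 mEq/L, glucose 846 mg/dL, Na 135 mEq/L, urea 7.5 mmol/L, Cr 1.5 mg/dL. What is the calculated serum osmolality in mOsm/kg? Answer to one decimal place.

Calculated osmolality = 2·Na + glucose/18 + urea
= 2·135 + 846/18 + 7.5
= 270 + 47 + 7.50
= 324.5 mOsm/kg

324.5 mOsm/kg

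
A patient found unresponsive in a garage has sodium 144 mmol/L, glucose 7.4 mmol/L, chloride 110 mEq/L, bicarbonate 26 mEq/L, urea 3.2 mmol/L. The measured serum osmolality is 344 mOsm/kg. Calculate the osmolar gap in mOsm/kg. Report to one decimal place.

45.4 mOsm/kg

Calculated osmolality = 2·Na + glucose + urea
= 2·144 + 7.4 + 3.2
= 288 + 7.40 + 3.20
= 298.6 mOsm/kg ≈ 298.6 mOsm/kg
Osmolar gap = measured − calculated = 344 − 298.6 = 45.4 mOsm/kg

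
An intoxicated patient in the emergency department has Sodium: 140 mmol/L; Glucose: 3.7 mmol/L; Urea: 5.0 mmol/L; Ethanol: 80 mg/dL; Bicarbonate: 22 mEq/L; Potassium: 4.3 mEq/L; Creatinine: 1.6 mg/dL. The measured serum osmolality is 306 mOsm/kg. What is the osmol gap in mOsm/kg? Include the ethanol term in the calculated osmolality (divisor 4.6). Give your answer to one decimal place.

-0.1 mOsm/kg

Calculated osmolality = 2·Na + glucose + urea + ethanol/4.6
= 2·140 + 3.7 + 5 + 80/4.6
= 280 + 3.70 + 5 + 17.39
= 306.09 mOsm/kg ≈ 306.1 mOsm/kg
Osmolar gap = measured − calculated = 306 − 306.1 = -0.1 mOsm/kg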